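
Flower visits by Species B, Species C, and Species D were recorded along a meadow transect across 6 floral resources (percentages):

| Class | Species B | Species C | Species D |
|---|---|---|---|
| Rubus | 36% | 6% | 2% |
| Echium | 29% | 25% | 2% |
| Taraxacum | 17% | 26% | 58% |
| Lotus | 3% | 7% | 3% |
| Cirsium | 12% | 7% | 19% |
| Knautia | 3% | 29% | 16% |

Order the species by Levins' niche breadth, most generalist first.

Convert percentages to proportions (divide by 100).
Σp_Bᵢ² = 0.36² + 0.29² + 0.17² + 0.03² + 0.12² + 0.03² = 0.1296 + 0.0841 + 0.0289 + 0.0009 + 0.0144 + 0.0009 = 0.2588
B_B = 1 / 0.2588 = 3.8640
Σp_Cᵢ² = 0.06² + 0.25² + 0.26² + 0.07² + 0.07² + 0.29² = 0.0036 + 0.0625 + 0.0676 + 0.0049 + 0.0049 + 0.0841 = 0.2276
B_C = 1 / 0.2276 = 4.3937
Σp_Dᵢ² = 0.02² + 0.02² + 0.58² + 0.03² + 0.19² + 0.16² = 0.0004 + 0.0004 + 0.3364 + 0.0009 + 0.0361 + 0.0256 = 0.3998
B_D = 1 / 0.3998 = 2.5013
Ranking by B (broadest → narrowest): Species C (4.39) > Species B (3.86) > Species D (2.50)

Species C > Species B > Species D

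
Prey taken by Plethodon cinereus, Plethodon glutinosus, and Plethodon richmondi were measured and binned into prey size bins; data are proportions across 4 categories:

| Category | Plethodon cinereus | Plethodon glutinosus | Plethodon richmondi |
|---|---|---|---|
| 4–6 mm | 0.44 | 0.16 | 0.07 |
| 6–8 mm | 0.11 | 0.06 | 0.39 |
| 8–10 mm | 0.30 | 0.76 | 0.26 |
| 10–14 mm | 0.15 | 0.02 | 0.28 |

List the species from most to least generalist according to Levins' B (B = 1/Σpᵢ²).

Plethodon richmondi > Plethodon cinereus > Plethodon glutinosus

Σp_cineᵢ² = 0.44² + 0.11² + 0.30² + 0.15² = 0.1936 + 0.0121 + 0.0900 + 0.0225 = 0.3182
B_cine = 1 / 0.3182 = 3.1427
Σp_glutᵢ² = 0.16² + 0.06² + 0.76² + 0.02² = 0.0256 + 0.0036 + 0.5776 + 0.0004 = 0.6072
B_glut = 1 / 0.6072 = 1.6469
Σp_richᵢ² = 0.07² + 0.39² + 0.26² + 0.28² = 0.0049 + 0.1521 + 0.0676 + 0.0784 = 0.3030
B_rich = 1 / 0.3030 = 3.3003
Ranking by B (broadest → narrowest): Plethodon richmondi (3.30) > Plethodon cinereus (3.14) > Plethodon glutinosus (1.65)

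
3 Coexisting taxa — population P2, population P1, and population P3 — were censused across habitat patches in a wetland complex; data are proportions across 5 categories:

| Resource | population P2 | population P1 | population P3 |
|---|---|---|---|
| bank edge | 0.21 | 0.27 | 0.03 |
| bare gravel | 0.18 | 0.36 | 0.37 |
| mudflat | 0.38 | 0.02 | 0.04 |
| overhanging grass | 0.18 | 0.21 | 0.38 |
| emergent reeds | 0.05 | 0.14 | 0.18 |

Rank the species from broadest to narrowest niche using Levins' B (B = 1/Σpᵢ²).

population P2 > population P1 > population P3

Σp_P2ᵢ² = 0.21² + 0.18² + 0.38² + 0.18² + 0.05² = 0.0441 + 0.0324 + 0.1444 + 0.0324 + 0.0025 = 0.2558
B_P2 = 1 / 0.2558 = 3.9093
Σp_P1ᵢ² = 0.27² + 0.36² + 0.02² + 0.21² + 0.14² = 0.0729 + 0.1296 + 0.0004 + 0.0441 + 0.0196 = 0.2666
B_P1 = 1 / 0.2666 = 3.7509
Σp_P3ᵢ² = 0.03² + 0.37² + 0.04² + 0.38² + 0.18² = 0.0009 + 0.1369 + 0.0016 + 0.1444 + 0.0324 = 0.3162
B_P3 = 1 / 0.3162 = 3.1626
Ranking by B (broadest → narrowest): population P2 (3.91) > population P1 (3.75) > population P3 (3.16)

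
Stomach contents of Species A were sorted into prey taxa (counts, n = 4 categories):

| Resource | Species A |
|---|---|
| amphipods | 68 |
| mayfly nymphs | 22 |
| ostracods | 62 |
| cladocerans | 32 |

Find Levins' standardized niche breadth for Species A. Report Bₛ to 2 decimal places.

Proportions for Species A (n=184): 68/184=0.3696, 22/184=0.1196, 62/184=0.3370, 32/184=0.1739
Σpᵢ² = 0.3696² + 0.1196² + 0.3370² + 0.1739² = 0.136604 + 0.014304 + 0.113569 + 0.030241 = 0.294718
B = 1 / 0.294718 = 3.3931
Bₛ = (B − 1)/(n − 1) = (3.3931 − 1)/(4 − 1) = 2.3931/3 = 0.7977

0.80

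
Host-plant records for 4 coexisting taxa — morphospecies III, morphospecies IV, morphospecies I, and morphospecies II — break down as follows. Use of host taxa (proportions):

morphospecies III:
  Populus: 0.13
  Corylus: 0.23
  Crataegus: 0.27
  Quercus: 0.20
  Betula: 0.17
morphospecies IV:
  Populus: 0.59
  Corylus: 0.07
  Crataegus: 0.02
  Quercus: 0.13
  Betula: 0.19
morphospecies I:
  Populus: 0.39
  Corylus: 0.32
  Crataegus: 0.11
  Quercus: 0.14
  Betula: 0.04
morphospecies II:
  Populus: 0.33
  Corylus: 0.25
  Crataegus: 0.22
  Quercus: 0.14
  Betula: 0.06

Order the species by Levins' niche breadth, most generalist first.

morphospecies III > morphospecies II > morphospecies I > morphospecies IV

Σp_IIIᵢ² = 0.13² + 0.23² + 0.27² + 0.20² + 0.17² = 0.0169 + 0.0529 + 0.0729 + 0.0400 + 0.0289 = 0.2116
B_III = 1 / 0.2116 = 4.7259
Σp_IVᵢ² = 0.59² + 0.07² + 0.02² + 0.13² + 0.19² = 0.3481 + 0.0049 + 0.0004 + 0.0169 + 0.0361 = 0.4064
B_IV = 1 / 0.4064 = 2.4606
Σp_Iᵢ² = 0.39² + 0.32² + 0.11² + 0.14² + 0.04² = 0.1521 + 0.1024 + 0.0121 + 0.0196 + 0.0016 = 0.2878
B_I = 1 / 0.2878 = 3.4746
Σp_IIᵢ² = 0.33² + 0.25² + 0.22² + 0.14² + 0.06² = 0.1089 + 0.0625 + 0.0484 + 0.0196 + 0.0036 = 0.2430
B_II = 1 / 0.2430 = 4.1152
Ranking by B (broadest → narrowest): morphospecies III (4.73) > morphospecies II (4.12) > morphospecies I (3.47) > morphospecies IV (2.46)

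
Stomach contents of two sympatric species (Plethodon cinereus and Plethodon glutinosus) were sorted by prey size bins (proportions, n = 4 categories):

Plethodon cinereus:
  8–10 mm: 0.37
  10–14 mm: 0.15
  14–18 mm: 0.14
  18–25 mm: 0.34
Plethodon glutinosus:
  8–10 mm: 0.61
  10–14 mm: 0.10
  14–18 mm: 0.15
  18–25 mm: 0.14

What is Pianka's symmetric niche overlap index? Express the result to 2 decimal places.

0.87

Σ p₁ᵢp₂ᵢ = 0.2257 + 0.0150 + 0.0210 + 0.0476 = 0.3093
Σp_1ᵢ² = 0.37² + 0.15² + 0.14² + 0.34² = 0.1369 + 0.0225 + 0.0196 + 0.1156 = 0.2946
Σp_2ᵢ² = 0.61² + 0.10² + 0.15² + 0.14² = 0.3721 + 0.0100 + 0.0225 + 0.0196 = 0.4242
O = 0.3093 / √(0.2946 × 0.4242) = 0.3093 / 0.35351 = 0.8749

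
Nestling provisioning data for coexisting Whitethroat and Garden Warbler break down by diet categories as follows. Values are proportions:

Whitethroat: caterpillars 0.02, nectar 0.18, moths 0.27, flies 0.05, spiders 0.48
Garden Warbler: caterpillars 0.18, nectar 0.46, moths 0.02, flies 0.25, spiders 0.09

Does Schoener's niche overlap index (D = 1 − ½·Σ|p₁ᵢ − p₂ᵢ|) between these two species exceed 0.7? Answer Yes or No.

No

Σ|p₁ᵢ − p₂ᵢ| = 0.16 + 0.28 + 0.25 + 0.20 + 0.39 = 1.28
D = 1 − ½ × 1.28 = 1 − 0.640 = 0.3600
D = 0.3600 < 0.7 → No.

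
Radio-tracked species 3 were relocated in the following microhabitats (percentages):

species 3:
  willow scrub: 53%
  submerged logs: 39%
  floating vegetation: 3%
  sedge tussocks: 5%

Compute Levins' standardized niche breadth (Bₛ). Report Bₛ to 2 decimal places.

0.43

Convert percentages to proportions (divide by 100).
Σpᵢ² = 0.53² + 0.39² + 0.03² + 0.05² = 0.2809 + 0.1521 + 0.0009 + 0.0025 = 0.4364
B = 1 / 0.4364 = 2.2915
Bₛ = (B − 1)/(n − 1) = (2.2915 − 1)/(4 − 1) = 1.2915/3 = 0.4305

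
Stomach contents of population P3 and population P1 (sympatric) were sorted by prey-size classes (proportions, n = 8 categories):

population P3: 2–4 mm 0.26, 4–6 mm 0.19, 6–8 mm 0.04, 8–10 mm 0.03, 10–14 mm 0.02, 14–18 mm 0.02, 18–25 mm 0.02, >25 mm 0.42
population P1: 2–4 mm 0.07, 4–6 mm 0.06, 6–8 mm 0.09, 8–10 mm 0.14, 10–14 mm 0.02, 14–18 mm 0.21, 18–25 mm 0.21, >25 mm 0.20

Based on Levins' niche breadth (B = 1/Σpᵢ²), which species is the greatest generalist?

population P1

Σp_P3ᵢ² = 0.26² + 0.19² + 0.04² + 0.03² + 0.02² + 0.02² + 0.02² + 0.42² = 0.0676 + 0.0361 + 0.0016 + 0.0009 + 0.0004 + 0.0004 + 0.0004 + 0.1764 = 0.2838
B_P3 = 1 / 0.2838 = 3.5236
Σp_P1ᵢ² = 0.07² + 0.06² + 0.09² + 0.14² + 0.02² + 0.21² + 0.21² + 0.20² = 0.0049 + 0.0036 + 0.0081 + 0.0196 + 0.0004 + 0.0441 + 0.0441 + 0.0400 = 0.1648
B_P1 = 1 / 0.1648 = 6.0680
Highest B → broadest niche (most generalist): population P1 (B = 6.07).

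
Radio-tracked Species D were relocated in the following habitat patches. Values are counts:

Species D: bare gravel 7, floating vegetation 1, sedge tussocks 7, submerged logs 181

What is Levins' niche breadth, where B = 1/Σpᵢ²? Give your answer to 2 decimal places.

1.17

Proportions for Species D (n=196): 7/196=0.0357, 1/196=0.0051, 7/196=0.0357, 181/196=0.9235
Σpᵢ² = 0.0357² + 0.0051² + 0.0357² + 0.9235² = 0.001274 + 0.000026 + 0.001274 + 0.852852 = 0.855426
B = 1 / 0.855426 = 1.1690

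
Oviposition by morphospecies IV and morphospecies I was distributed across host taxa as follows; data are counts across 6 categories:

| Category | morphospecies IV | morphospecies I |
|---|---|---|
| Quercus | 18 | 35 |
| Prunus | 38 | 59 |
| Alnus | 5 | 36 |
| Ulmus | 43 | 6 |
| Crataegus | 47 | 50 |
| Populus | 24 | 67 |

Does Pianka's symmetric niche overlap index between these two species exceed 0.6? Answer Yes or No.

Yes

Proportions for morphospecies IV (n=175): 18/175=0.1029, 38/175=0.2171, 5/175=0.0286, 43/175=0.2457, 47/175=0.2686, 24/175=0.1371
Proportions for morphospecies I (n=253): 35/253=0.1383, 59/253=0.2332, 36/253=0.1423, 6/253=0.0237, 50/253=0.1976, 67/253=0.2648
Σ p₁ᵢp₂ᵢ = 0.014231 + 0.050628 + 0.004070 + 0.005823 + 0.053075 + 0.036304 = 0.164131
Σp_1ᵢ² = 0.1029² + 0.2171² + 0.0286² + 0.2457² + 0.2686² + 0.1371² = 0.010588 + 0.047132 + 0.000818 + 0.060368 + 0.072146 + 0.018796 = 0.209848
Σp_2ᵢ² = 0.1383² + 0.2332² + 0.1423² + 0.0237² + 0.1976² + 0.2648² = 0.019127 + 0.054382 + 0.020249 + 0.000562 + 0.039046 + 0.070119 = 0.203485
O = 0.164131 / √(0.209848 × 0.203485) = 0.164131 / 0.2066420 = 0.7943
O = 0.7943 > 0.6 → Yes.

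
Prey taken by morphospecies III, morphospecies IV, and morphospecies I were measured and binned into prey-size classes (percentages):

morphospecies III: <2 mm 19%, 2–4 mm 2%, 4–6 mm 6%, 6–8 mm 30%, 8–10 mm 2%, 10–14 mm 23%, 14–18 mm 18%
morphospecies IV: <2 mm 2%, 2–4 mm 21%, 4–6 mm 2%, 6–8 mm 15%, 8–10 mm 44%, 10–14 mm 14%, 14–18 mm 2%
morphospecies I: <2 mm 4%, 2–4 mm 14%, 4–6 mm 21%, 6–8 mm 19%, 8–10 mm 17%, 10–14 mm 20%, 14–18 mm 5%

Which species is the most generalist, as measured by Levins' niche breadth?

morphospecies I

Convert percentages to proportions (divide by 100).
Σp_IIIᵢ² = 0.19² + 0.02² + 0.06² + 0.30² + 0.02² + 0.23² + 0.18² = 0.0361 + 0.0004 + 0.0036 + 0.0900 + 0.0004 + 0.0529 + 0.0324 = 0.2158
B_III = 1 / 0.2158 = 4.6339
Σp_IVᵢ² = 0.02² + 0.21² + 0.02² + 0.15² + 0.44² + 0.14² + 0.02² = 0.0004 + 0.0441 + 0.0004 + 0.0225 + 0.1936 + 0.0196 + 0.0004 = 0.2810
B_IV = 1 / 0.2810 = 3.5587
Σp_Iᵢ² = 0.04² + 0.14² + 0.21² + 0.19² + 0.17² + 0.20² + 0.05² = 0.0016 + 0.0196 + 0.0441 + 0.0361 + 0.0289 + 0.0400 + 0.0025 = 0.1728
B_I = 1 / 0.1728 = 5.7870
Highest B → broadest niche (most generalist): morphospecies I (B = 5.79).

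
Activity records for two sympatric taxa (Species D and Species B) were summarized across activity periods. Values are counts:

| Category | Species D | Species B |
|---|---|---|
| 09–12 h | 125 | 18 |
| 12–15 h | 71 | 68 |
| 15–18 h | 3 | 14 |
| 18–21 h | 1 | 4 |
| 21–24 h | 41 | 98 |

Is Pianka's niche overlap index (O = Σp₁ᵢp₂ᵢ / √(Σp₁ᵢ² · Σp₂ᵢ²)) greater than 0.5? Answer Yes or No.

Yes

Proportions for Species D (n=241): 125/241=0.5187, 71/241=0.2946, 3/241=0.0124, 1/241=0.0041, 41/241=0.1701
Proportions for Species B (n=202): 18/202=0.0891, 68/202=0.3366, 14/202=0.0693, 4/202=0.0198, 98/202=0.4851
Σ p₁ᵢp₂ᵢ = 0.046216 + 0.099162 + 0.000859 + 0.000081 + 0.082516 = 0.228834
Σp_1ᵢ² = 0.5187² + 0.2946² + 0.0124² + 0.0041² + 0.1701² = 0.269050 + 0.086789 + 0.000154 + 0.000017 + 0.028934 = 0.384944
Σp_2ᵢ² = 0.0891² + 0.3366² + 0.0693² + 0.0198² + 0.4851² = 0.007939 + 0.113300 + 0.004802 + 0.000392 + 0.235322 = 0.361755
O = 0.228834 / √(0.384944 × 0.361755) = 0.228834 / 0.3731694 = 0.6132
O = 0.6132 > 0.5 → Yes.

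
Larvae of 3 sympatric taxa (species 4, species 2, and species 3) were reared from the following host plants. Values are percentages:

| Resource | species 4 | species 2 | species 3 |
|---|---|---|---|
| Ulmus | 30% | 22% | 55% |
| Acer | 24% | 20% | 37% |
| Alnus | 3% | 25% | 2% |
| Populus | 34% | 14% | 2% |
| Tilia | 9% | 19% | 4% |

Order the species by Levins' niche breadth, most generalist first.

species 2 > species 4 > species 3

Convert percentages to proportions (divide by 100).
Σp_4ᵢ² = 0.30² + 0.24² + 0.03² + 0.34² + 0.09² = 0.0900 + 0.0576 + 0.0009 + 0.1156 + 0.0081 = 0.2722
B_4 = 1 / 0.2722 = 3.6738
Σp_2ᵢ² = 0.22² + 0.20² + 0.25² + 0.14² + 0.19² = 0.0484 + 0.0400 + 0.0625 + 0.0196 + 0.0361 = 0.2066
B_2 = 1 / 0.2066 = 4.8403
Σp_3ᵢ² = 0.55² + 0.37² + 0.02² + 0.02² + 0.04² = 0.3025 + 0.1369 + 0.0004 + 0.0004 + 0.0016 = 0.4418
B_3 = 1 / 0.4418 = 2.2635
Ranking by B (broadest → narrowest): species 2 (4.84) > species 4 (3.67) > species 3 (2.26)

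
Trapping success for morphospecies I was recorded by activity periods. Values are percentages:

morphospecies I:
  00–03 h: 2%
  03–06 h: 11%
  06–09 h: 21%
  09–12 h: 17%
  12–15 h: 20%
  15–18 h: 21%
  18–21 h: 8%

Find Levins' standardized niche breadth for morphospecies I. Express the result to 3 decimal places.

0.780

Convert percentages to proportions (divide by 100).
Σpᵢ² = 0.02² + 0.11² + 0.21² + 0.17² + 0.20² + 0.21² + 0.08² = 0.0004 + 0.0121 + 0.0441 + 0.0289 + 0.0400 + 0.0441 + 0.0064 = 0.1760
B = 1 / 0.1760 = 5.68182
Bₛ = (B − 1)/(n − 1) = (5.68182 − 1)/(7 − 1) = 4.68182/6 = 0.78030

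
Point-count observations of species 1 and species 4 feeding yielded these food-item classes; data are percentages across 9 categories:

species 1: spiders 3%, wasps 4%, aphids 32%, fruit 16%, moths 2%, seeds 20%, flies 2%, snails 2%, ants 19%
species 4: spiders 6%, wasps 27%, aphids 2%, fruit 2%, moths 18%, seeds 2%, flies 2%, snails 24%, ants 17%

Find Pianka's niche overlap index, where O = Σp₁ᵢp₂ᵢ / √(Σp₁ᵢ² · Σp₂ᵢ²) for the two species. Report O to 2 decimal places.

0.33

Convert percentages to proportions (divide by 100).
Σ p₁ᵢp₂ᵢ = 0.0018 + 0.0108 + 0.0064 + 0.0032 + 0.0036 + 0.0040 + 0.0004 + 0.0048 + 0.0323 = 0.0673
Σp_1ᵢ² = 0.03² + 0.04² + 0.32² + 0.16² + 0.02² + 0.20² + 0.02² + 0.02² + 0.19² = 0.0009 + 0.0016 + 0.1024 + 0.0256 + 0.0004 + 0.0400 + 0.0004 + 0.0004 + 0.0361 = 0.2078
Σp_2ᵢ² = 0.06² + 0.27² + 0.02² + 0.02² + 0.18² + 0.02² + 0.02² + 0.24² + 0.17² = 0.0036 + 0.0729 + 0.0004 + 0.0004 + 0.0324 + 0.0004 + 0.0004 + 0.0576 + 0.0289 = 0.1970
O = 0.0673 / √(0.2078 × 0.1970) = 0.0673 / 0.20233 = 0.3326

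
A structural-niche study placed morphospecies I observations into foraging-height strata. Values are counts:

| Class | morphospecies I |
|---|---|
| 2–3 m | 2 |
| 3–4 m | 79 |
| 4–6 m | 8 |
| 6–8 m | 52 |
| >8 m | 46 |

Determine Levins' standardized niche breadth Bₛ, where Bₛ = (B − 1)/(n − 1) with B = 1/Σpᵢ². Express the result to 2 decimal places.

Proportions for morphospecies I (n=187): 2/187=0.0107, 79/187=0.4225, 8/187=0.0428, 52/187=0.2781, 46/187=0.2460
Σpᵢ² = 0.0107² + 0.4225² + 0.0428² + 0.2781² + 0.2460² = 0.000114 + 0.178506 + 0.001832 + 0.077340 + 0.060516 = 0.318308
B = 1 / 0.318308 = 3.1416
Bₛ = (B − 1)/(n − 1) = (3.1416 − 1)/(5 − 1) = 2.1416/4 = 0.5354

0.54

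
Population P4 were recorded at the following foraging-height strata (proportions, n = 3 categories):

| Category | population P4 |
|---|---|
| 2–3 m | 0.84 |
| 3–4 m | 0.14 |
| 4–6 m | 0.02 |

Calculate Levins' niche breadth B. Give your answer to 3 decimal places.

Σpᵢ² = 0.84² + 0.14² + 0.02² = 0.7056 + 0.0196 + 0.0004 = 0.7256
B = 1 / 0.7256 = 1.37817

1.378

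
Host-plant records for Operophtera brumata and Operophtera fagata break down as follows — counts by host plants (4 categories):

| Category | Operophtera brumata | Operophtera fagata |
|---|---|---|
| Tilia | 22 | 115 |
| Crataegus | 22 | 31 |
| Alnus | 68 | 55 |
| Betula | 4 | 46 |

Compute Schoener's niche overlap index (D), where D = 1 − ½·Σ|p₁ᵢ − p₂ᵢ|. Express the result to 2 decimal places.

Proportions for Operophtera brumata (n=116): 22/116=0.1897, 22/116=0.1897, 68/116=0.5862, 4/116=0.0345
Proportions for Operophtera fagata (n=247): 115/247=0.4656, 31/247=0.1255, 55/247=0.2227, 46/247=0.1862
Σ|p₁ᵢ − p₂ᵢ| = 0.2759 + 0.0642 + 0.3635 + 0.1517 = 0.8553
D = 1 − ½ × 0.8553 = 1 − 0.42765 = 0.57235

0.57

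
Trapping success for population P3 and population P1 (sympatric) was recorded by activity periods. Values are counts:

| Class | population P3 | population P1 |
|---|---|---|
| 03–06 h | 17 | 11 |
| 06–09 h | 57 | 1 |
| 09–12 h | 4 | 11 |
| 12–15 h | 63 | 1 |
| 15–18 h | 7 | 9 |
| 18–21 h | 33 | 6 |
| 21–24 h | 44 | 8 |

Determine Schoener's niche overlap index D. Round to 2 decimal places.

0.46

Proportions for population P3 (n=225): 17/225=0.0756, 57/225=0.2533, 4/225=0.0178, 63/225=0.2800, 7/225=0.0311, 33/225=0.1467, 44/225=0.1956
Proportions for population P1 (n=47): 11/47=0.2340, 1/47=0.0213, 11/47=0.2340, 1/47=0.0213, 9/47=0.1915, 6/47=0.1277, 8/47=0.1702
Σ|p₁ᵢ − p₂ᵢ| = 0.1584 + 0.2320 + 0.2162 + 0.2587 + 0.1604 + 0.0190 + 0.0254 = 1.0701
D = 1 − ½ × 1.0701 = 1 − 0.53505 = 0.46495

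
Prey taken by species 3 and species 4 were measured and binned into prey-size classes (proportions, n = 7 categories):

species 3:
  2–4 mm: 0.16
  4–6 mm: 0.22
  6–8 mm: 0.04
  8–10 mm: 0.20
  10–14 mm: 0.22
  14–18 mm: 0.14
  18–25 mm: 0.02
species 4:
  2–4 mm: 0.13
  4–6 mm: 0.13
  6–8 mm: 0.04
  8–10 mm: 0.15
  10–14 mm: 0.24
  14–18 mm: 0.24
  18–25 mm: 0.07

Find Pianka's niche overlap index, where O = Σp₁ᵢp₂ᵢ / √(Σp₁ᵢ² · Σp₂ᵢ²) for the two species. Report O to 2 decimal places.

0.93

Σ p₁ᵢp₂ᵢ = 0.0208 + 0.0286 + 0.0016 + 0.0300 + 0.0528 + 0.0336 + 0.0014 = 0.1688
Σp_1ᵢ² = 0.16² + 0.22² + 0.04² + 0.20² + 0.22² + 0.14² + 0.02² = 0.0256 + 0.0484 + 0.0016 + 0.0400 + 0.0484 + 0.0196 + 0.0004 = 0.1840
Σp_2ᵢ² = 0.13² + 0.13² + 0.04² + 0.15² + 0.24² + 0.24² + 0.07² = 0.0169 + 0.0169 + 0.0016 + 0.0225 + 0.0576 + 0.0576 + 0.0049 = 0.1780
O = 0.1688 / √(0.1840 × 0.1780) = 0.1688 / 0.18098 = 0.9327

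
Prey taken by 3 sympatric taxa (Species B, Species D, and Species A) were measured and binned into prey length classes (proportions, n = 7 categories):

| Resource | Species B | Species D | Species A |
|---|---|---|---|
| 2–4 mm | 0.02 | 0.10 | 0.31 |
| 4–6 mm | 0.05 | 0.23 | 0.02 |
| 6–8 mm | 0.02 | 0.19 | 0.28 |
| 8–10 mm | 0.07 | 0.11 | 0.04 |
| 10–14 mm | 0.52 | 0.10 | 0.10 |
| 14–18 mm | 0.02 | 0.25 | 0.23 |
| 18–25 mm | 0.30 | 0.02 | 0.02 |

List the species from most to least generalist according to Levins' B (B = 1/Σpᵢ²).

Σp_Bᵢ² = 0.02² + 0.05² + 0.02² + 0.07² + 0.52² + 0.02² + 0.30² = 0.0004 + 0.0025 + 0.0004 + 0.0049 + 0.2704 + 0.0004 + 0.0900 = 0.3690
B_B = 1 / 0.3690 = 2.7100
Σp_Dᵢ² = 0.10² + 0.23² + 0.19² + 0.11² + 0.10² + 0.25² + 0.02² = 0.0100 + 0.0529 + 0.0361 + 0.0121 + 0.0100 + 0.0625 + 0.0004 = 0.1840
B_D = 1 / 0.1840 = 5.4348
Σp_Aᵢ² = 0.31² + 0.02² + 0.28² + 0.04² + 0.10² + 0.23² + 0.02² = 0.0961 + 0.0004 + 0.0784 + 0.0016 + 0.0100 + 0.0529 + 0.0004 = 0.2398
B_A = 1 / 0.2398 = 4.1701
Ranking by B (broadest → narrowest): Species D (5.43) > Species A (4.17) > Species B (2.71)

Species D > Species A > Species B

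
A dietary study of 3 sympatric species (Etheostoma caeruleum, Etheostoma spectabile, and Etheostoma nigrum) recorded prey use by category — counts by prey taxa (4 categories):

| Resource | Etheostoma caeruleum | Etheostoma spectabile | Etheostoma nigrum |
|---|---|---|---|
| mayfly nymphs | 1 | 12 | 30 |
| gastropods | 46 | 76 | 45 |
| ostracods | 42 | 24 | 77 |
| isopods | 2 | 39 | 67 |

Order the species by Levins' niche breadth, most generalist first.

Etheostoma nigrum > Etheostoma spectabile > Etheostoma caeruleum

Proportions for Etheostoma caeruleum (n=91): 1/91=0.0110, 46/91=0.5055, 42/91=0.4615, 2/91=0.0220
Proportions for Etheostoma spectabile (n=151): 12/151=0.0795, 76/151=0.5033, 24/151=0.1589, 39/151=0.2583
Proportions for Etheostoma nigrum (n=219): 30/219=0.1370, 45/219=0.2055, 77/219=0.3516, 67/219=0.3059
Σp_caerᵢ² = 0.0110² + 0.5055² + 0.4615² + 0.0220² = 0.000121 + 0.255530 + 0.212982 + 0.000484 = 0.469117
B_caer = 1 / 0.469117 = 2.1317
Σp_specᵢ² = 0.0795² + 0.5033² + 0.1589² + 0.2583² = 0.006320 + 0.253311 + 0.025249 + 0.066719 = 0.351599
B_spec = 1 / 0.351599 = 2.8441
Σp_nigrᵢ² = 0.1370² + 0.2055² + 0.3516² + 0.3059² = 0.018769 + 0.042230 + 0.123623 + 0.093575 = 0.278197
B_nigr = 1 / 0.278197 = 3.5946
Ranking by B (broadest → narrowest): Etheostoma nigrum (3.59) > Etheostoma spectabile (2.84) > Etheostoma caeruleum (2.13)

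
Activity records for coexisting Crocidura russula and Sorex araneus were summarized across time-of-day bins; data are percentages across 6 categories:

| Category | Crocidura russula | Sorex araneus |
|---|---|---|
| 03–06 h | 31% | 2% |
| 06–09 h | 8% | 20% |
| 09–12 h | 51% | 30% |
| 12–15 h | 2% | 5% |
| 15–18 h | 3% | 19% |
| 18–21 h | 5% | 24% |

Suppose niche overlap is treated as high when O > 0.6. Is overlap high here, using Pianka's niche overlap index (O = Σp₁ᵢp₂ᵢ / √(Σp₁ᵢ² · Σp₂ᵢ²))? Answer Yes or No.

Convert percentages to proportions (divide by 100).
Σ p₁ᵢp₂ᵢ = 0.0062 + 0.0160 + 0.1530 + 0.0010 + 0.0057 + 0.0120 = 0.1939
Σp_1ᵢ² = 0.31² + 0.08² + 0.51² + 0.02² + 0.03² + 0.05² = 0.0961 + 0.0064 + 0.2601 + 0.0004 + 0.0009 + 0.0025 = 0.3664
Σp_2ᵢ² = 0.02² + 0.20² + 0.30² + 0.05² + 0.19² + 0.24² = 0.0004 + 0.0400 + 0.0900 + 0.0025 + 0.0361 + 0.0576 = 0.2266
O = 0.1939 / √(0.3664 × 0.2266) = 0.1939 / 0.28814 = 0.6729
O = 0.6729 > 0.6 → Yes.

Yes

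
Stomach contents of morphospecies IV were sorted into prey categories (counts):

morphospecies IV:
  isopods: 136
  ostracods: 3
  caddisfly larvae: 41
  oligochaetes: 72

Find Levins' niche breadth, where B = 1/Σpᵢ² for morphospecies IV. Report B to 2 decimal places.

2.50

Proportions for morphospecies IV (n=252): 136/252=0.5397, 3/252=0.0119, 41/252=0.1627, 72/252=0.2857
Σpᵢ² = 0.5397² + 0.0119² + 0.1627² + 0.2857² = 0.291276 + 0.000142 + 0.026471 + 0.081624 = 0.399513
B = 1 / 0.399513 = 2.5030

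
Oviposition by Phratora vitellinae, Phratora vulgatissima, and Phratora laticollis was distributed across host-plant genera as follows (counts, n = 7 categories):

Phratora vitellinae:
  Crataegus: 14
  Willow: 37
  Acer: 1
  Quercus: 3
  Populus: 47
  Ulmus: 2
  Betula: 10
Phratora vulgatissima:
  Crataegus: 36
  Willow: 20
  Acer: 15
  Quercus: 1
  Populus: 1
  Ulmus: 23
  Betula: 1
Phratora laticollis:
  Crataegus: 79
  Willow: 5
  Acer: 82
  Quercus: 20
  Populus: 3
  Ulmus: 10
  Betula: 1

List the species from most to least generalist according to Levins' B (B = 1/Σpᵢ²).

Proportions for Phratora vitellinae (n=114): 14/114=0.1228, 37/114=0.3246, 1/114=0.0088, 3/114=0.0263, 47/114=0.4123, 2/114=0.0175, 10/114=0.0877
Proportions for Phratora vulgatissima (n=97): 36/97=0.3711, 20/97=0.2062, 15/97=0.1546, 1/97=0.0103, 1/97=0.0103, 23/97=0.2371, 1/97=0.0103
Proportions for Phratora laticollis (n=200): 79/200=0.3950, 5/200=0.0250, 82/200=0.4100, 20/200=0.1000, 3/200=0.0150, 10/200=0.0500, 1/200=0.0050
Σp_viteᵢ² = 0.1228² + 0.3246² + 0.0088² + 0.0263² + 0.4123² + 0.0175² + 0.0877² = 0.015080 + 0.105365 + 0.000077 + 0.000692 + 0.169991 + 0.000306 + 0.007691 = 0.299202
B_vite = 1 / 0.299202 = 3.3422
Σp_vulgᵢ² = 0.3711² + 0.2062² + 0.1546² + 0.0103² + 0.0103² + 0.2371² + 0.0103² = 0.137715 + 0.042518 + 0.023901 + 0.000106 + 0.000106 + 0.056216 + 0.000106 = 0.260668
B_vulg = 1 / 0.260668 = 3.8363
Σp_latiᵢ² = 0.3950² + 0.0250² + 0.4100² + 0.1000² + 0.0150² + 0.0500² + 0.0050² = 0.156025 + 0.000625 + 0.168100 + 0.010000 + 0.000225 + 0.002500 + 0.000025 = 0.337500
B_lati = 1 / 0.337500 = 2.9630
Ranking by B (broadest → narrowest): Phratora vulgatissima (3.84) > Phratora vitellinae (3.34) > Phratora laticollis (2.96)

Phratora vulgatissima > Phratora vitellinae > Phratora laticollis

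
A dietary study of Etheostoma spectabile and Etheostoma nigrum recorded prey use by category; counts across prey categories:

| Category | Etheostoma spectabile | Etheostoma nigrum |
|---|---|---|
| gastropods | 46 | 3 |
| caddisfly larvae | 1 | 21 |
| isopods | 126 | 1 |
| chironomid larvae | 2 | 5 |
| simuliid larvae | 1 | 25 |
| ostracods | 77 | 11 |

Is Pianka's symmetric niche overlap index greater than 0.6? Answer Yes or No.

No

Proportions for Etheostoma spectabile (n=253): 46/253=0.1818, 1/253=0.0040, 126/253=0.4980, 2/253=0.0079, 1/253=0.0040, 77/253=0.3043
Proportions for Etheostoma nigrum (n=66): 3/66=0.0455, 21/66=0.3182, 1/66=0.0152, 5/66=0.0758, 25/66=0.3788, 11/66=0.1667
Σ p₁ᵢp₂ᵢ = 0.008272 + 0.001273 + 0.007570 + 0.000599 + 0.001515 + 0.050727 = 0.069956
Σp_1ᵢ² = 0.1818² + 0.0040² + 0.4980² + 0.0079² + 0.0040² + 0.3043² = 0.033051 + 0.000016 + 0.248004 + 0.000062 + 0.000016 + 0.092598 = 0.373747
Σp_2ᵢ² = 0.0455² + 0.3182² + 0.0152² + 0.0758² + 0.3788² + 0.1667² = 0.002070 + 0.101251 + 0.000231 + 0.005746 + 0.143489 + 0.027789 = 0.280576
O = 0.069956 / √(0.373747 × 0.280576) = 0.069956 / 0.3238278 = 0.2160
O = 0.2160 < 0.6 → No.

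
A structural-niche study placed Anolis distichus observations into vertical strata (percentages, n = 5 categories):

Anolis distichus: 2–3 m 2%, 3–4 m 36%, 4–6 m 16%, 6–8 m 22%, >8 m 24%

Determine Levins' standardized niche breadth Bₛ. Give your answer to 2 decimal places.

Convert percentages to proportions (divide by 100).
Σpᵢ² = 0.02² + 0.36² + 0.16² + 0.22² + 0.24² = 0.0004 + 0.1296 + 0.0256 + 0.0484 + 0.0576 = 0.2616
B = 1 / 0.2616 = 3.8226
Bₛ = (B − 1)/(n − 1) = (3.8226 − 1)/(5 − 1) = 2.8226/4 = 0.7057

0.71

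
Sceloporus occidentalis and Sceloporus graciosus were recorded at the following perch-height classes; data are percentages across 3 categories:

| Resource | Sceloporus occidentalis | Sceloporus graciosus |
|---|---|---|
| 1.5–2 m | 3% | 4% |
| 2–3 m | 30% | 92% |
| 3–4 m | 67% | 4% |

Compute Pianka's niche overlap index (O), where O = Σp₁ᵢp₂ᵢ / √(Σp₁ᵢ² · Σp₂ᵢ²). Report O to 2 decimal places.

Convert percentages to proportions (divide by 100).
Σ p₁ᵢp₂ᵢ = 0.0012 + 0.2760 + 0.0268 = 0.3040
Σp_1ᵢ² = 0.03² + 0.30² + 0.67² = 0.0009 + 0.0900 + 0.4489 = 0.5398
Σp_2ᵢ² = 0.04² + 0.92² + 0.04² = 0.0016 + 0.8464 + 0.0016 = 0.8496
O = 0.3040 / √(0.5398 × 0.8496) = 0.3040 / 0.67721 = 0.4489

0.45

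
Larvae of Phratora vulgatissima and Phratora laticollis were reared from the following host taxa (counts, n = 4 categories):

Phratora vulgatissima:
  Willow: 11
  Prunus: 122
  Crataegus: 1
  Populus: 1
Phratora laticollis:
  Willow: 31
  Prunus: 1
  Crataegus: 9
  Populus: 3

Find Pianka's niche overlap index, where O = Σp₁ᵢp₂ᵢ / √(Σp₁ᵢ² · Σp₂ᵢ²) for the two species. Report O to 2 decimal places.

Proportions for Phratora vulgatissima (n=135): 11/135=0.0815, 122/135=0.9037, 1/135=0.0074, 1/135=0.0074
Proportions for Phratora laticollis (n=44): 31/44=0.7045, 1/44=0.0227, 9/44=0.2045, 3/44=0.0682
Σ p₁ᵢp₂ᵢ = 0.057417 + 0.020514 + 0.001513 + 0.000505 = 0.079949
Σp_1ᵢ² = 0.0815² + 0.9037² + 0.0074² + 0.0074² = 0.006642 + 0.816674 + 0.000055 + 0.000055 = 0.823426
Σp_2ᵢ² = 0.7045² + 0.0227² + 0.2045² + 0.0682² = 0.496320 + 0.000515 + 0.041820 + 0.004651 = 0.543306
O = 0.079949 / √(0.823426 × 0.543306) = 0.079949 / 0.6688589 = 0.1195

0.12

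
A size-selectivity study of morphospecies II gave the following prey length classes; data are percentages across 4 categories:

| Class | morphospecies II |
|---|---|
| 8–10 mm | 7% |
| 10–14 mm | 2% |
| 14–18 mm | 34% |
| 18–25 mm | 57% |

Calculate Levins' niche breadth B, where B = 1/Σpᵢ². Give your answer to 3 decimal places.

2.243

Convert percentages to proportions (divide by 100).
Σpᵢ² = 0.07² + 0.02² + 0.34² + 0.57² = 0.0049 + 0.0004 + 0.1156 + 0.3249 = 0.4458
B = 1 / 0.4458 = 2.24316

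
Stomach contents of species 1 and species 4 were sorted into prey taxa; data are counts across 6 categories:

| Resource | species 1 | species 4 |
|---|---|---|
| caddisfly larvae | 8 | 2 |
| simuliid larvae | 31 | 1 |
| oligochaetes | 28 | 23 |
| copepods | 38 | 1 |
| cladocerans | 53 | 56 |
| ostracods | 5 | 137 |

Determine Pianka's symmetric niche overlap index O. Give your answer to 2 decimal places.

0.37

Proportions for species 1 (n=163): 8/163=0.0491, 31/163=0.1902, 28/163=0.1718, 38/163=0.2331, 53/163=0.3252, 5/163=0.0307
Proportions for species 4 (n=220): 2/220=0.0091, 1/220=0.0045, 23/220=0.1045, 1/220=0.0045, 56/220=0.2545, 137/220=0.6227
Σ p₁ᵢp₂ᵢ = 0.000447 + 0.000856 + 0.017953 + 0.001049 + 0.082763 + 0.019117 = 0.122185
Σp_1ᵢ² = 0.0491² + 0.1902² + 0.1718² + 0.2331² + 0.3252² + 0.0307² = 0.002411 + 0.036176 + 0.029515 + 0.054336 + 0.105755 + 0.000942 = 0.229135
Σp_2ᵢ² = 0.0091² + 0.0045² + 0.1045² + 0.0045² + 0.2545² + 0.6227² = 0.000083 + 0.000020 + 0.010920 + 0.000020 + 0.064770 + 0.387755 = 0.463568
O = 0.122185 / √(0.229135 × 0.463568) = 0.122185 / 0.3259136 = 0.3749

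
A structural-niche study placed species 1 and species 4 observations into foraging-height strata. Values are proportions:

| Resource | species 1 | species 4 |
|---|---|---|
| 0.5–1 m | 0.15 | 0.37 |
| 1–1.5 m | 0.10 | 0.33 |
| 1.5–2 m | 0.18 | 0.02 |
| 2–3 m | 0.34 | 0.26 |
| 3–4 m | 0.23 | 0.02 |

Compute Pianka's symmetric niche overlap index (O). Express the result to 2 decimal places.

0.68

Σ p₁ᵢp₂ᵢ = 0.0555 + 0.0330 + 0.0036 + 0.0884 + 0.0046 = 0.1851
Σp_1ᵢ² = 0.15² + 0.10² + 0.18² + 0.34² + 0.23² = 0.0225 + 0.0100 + 0.0324 + 0.1156 + 0.0529 = 0.2334
Σp_2ᵢ² = 0.37² + 0.33² + 0.02² + 0.26² + 0.02² = 0.1369 + 0.1089 + 0.0004 + 0.0676 + 0.0004 = 0.3142
O = 0.1851 / √(0.2334 × 0.3142) = 0.1851 / 0.27080 = 0.6835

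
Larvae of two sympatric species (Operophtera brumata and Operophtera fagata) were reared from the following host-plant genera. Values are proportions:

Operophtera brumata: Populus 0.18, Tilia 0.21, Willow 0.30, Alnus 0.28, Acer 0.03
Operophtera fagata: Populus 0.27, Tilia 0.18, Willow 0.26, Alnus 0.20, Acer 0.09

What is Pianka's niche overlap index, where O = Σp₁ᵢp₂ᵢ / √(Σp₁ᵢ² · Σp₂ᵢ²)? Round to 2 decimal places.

Σ p₁ᵢp₂ᵢ = 0.0486 + 0.0378 + 0.0780 + 0.0560 + 0.0027 = 0.2231
Σp_1ᵢ² = 0.18² + 0.21² + 0.30² + 0.28² + 0.03² = 0.0324 + 0.0441 + 0.0900 + 0.0784 + 0.0009 = 0.2458
Σp_2ᵢ² = 0.27² + 0.18² + 0.26² + 0.20² + 0.09² = 0.0729 + 0.0324 + 0.0676 + 0.0400 + 0.0081 = 0.2210
O = 0.2231 / √(0.2458 × 0.2210) = 0.2231 / 0.23307 = 0.9572

0.96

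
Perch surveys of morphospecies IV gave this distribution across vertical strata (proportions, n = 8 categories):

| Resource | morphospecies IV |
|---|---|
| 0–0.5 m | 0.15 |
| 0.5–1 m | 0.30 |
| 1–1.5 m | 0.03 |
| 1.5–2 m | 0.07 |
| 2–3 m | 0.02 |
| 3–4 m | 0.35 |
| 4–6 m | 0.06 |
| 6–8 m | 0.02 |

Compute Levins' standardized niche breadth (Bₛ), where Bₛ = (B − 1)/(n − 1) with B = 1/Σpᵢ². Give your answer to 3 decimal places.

Σpᵢ² = 0.15² + 0.30² + 0.03² + 0.07² + 0.02² + 0.35² + 0.06² + 0.02² = 0.0225 + 0.0900 + 0.0009 + 0.0049 + 0.0004 + 0.1225 + 0.0036 + 0.0004 = 0.2452
B = 1 / 0.2452 = 4.07830
Bₛ = (B − 1)/(n − 1) = (4.07830 − 1)/(8 − 1) = 3.07830/7 = 0.43976

0.440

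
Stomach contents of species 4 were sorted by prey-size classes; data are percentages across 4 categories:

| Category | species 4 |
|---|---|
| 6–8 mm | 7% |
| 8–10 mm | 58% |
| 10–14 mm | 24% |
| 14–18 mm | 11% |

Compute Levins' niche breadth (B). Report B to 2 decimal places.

Convert percentages to proportions (divide by 100).
Σpᵢ² = 0.07² + 0.58² + 0.24² + 0.11² = 0.0049 + 0.3364 + 0.0576 + 0.0121 = 0.4110
B = 1 / 0.4110 = 2.4331

2.43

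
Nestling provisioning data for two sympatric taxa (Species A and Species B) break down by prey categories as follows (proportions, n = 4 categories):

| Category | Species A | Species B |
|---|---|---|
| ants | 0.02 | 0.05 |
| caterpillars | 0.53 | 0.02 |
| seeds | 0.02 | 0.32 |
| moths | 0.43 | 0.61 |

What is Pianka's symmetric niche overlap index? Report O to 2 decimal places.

0.59

Σ p₁ᵢp₂ᵢ = 0.0010 + 0.0106 + 0.0064 + 0.2623 = 0.2803
Σp_1ᵢ² = 0.02² + 0.53² + 0.02² + 0.43² = 0.0004 + 0.2809 + 0.0004 + 0.1849 = 0.4666
Σp_2ᵢ² = 0.05² + 0.02² + 0.32² + 0.61² = 0.0025 + 0.0004 + 0.1024 + 0.3721 = 0.4774
O = 0.2803 / √(0.4666 × 0.4774) = 0.2803 / 0.47197 = 0.5939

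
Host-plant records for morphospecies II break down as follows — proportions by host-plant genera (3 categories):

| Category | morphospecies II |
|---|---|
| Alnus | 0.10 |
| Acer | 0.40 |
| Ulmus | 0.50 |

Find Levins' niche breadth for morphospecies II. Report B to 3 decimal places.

Σpᵢ² = 0.10² + 0.40² + 0.50² = 0.0100 + 0.1600 + 0.2500 = 0.4200
B = 1 / 0.4200 = 2.38095

2.381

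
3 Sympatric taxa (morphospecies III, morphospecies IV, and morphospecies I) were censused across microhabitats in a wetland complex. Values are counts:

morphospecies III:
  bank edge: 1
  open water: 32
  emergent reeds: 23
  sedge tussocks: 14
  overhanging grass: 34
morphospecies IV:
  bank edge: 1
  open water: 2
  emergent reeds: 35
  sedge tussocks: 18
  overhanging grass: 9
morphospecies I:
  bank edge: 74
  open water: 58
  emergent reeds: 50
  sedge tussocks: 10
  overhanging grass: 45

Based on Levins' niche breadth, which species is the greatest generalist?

morphospecies I

Proportions for morphospecies III (n=104): 1/104=0.0096, 32/104=0.3077, 23/104=0.2212, 14/104=0.1346, 34/104=0.3269
Proportions for morphospecies IV (n=65): 1/65=0.0154, 2/65=0.0308, 35/65=0.5385, 18/65=0.2769, 9/65=0.1385
Proportions for morphospecies I (n=237): 74/237=0.3122, 58/237=0.2447, 50/237=0.2110, 10/237=0.0422, 45/237=0.1899
Σp_IIIᵢ² = 0.0096² + 0.3077² + 0.2212² + 0.1346² + 0.3269² = 0.000092 + 0.094679 + 0.048929 + 0.018117 + 0.106864 = 0.268681
B_III = 1 / 0.268681 = 3.7219
Σp_IVᵢ² = 0.0154² + 0.0308² + 0.5385² + 0.2769² + 0.1385² = 0.000237 + 0.000949 + 0.289982 + 0.076674 + 0.019182 = 0.387024
B_IV = 1 / 0.387024 = 2.5838
Σp_Iᵢ² = 0.3122² + 0.2447² + 0.2110² + 0.0422² + 0.1899² = 0.097469 + 0.059878 + 0.044521 + 0.001781 + 0.036062 = 0.239711
B_I = 1 / 0.239711 = 4.1717
Highest B → broadest niche (most generalist): morphospecies I (B = 4.17).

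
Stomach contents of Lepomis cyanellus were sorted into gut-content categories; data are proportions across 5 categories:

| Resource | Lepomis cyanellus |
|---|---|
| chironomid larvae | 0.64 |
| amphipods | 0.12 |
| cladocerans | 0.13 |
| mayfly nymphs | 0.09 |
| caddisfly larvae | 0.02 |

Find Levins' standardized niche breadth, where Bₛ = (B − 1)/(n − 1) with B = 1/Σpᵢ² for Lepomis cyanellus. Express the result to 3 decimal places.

Σpᵢ² = 0.64² + 0.12² + 0.13² + 0.09² + 0.02² = 0.4096 + 0.0144 + 0.0169 + 0.0081 + 0.0004 = 0.4494
B = 1 / 0.4494 = 2.22519
Bₛ = (B − 1)/(n − 1) = (2.22519 − 1)/(5 − 1) = 1.22519/4 = 0.30630

0.306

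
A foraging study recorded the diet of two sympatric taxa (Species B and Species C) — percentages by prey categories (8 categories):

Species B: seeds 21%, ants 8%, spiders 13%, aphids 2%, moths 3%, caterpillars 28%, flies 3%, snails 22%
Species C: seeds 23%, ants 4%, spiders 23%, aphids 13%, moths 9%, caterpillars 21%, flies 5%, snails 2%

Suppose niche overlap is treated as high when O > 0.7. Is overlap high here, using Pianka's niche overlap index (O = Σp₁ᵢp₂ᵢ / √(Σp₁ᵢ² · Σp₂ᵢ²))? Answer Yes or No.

Convert percentages to proportions (divide by 100).
Σ p₁ᵢp₂ᵢ = 0.0483 + 0.0032 + 0.0299 + 0.0026 + 0.0027 + 0.0588 + 0.0015 + 0.0044 = 0.1514
Σp_1ᵢ² = 0.21² + 0.08² + 0.13² + 0.02² + 0.03² + 0.28² + 0.03² + 0.22² = 0.0441 + 0.0064 + 0.0169 + 0.0004 + 0.0009 + 0.0784 + 0.0009 + 0.0484 = 0.1964
Σp_2ᵢ² = 0.23² + 0.04² + 0.23² + 0.13² + 0.09² + 0.21² + 0.05² + 0.02² = 0.0529 + 0.0016 + 0.0529 + 0.0169 + 0.0081 + 0.0441 + 0.0025 + 0.0004 = 0.1794
O = 0.1514 / √(0.1964 × 0.1794) = 0.1514 / 0.18771 = 0.8066
O = 0.8066 > 0.7 → Yes.

Yes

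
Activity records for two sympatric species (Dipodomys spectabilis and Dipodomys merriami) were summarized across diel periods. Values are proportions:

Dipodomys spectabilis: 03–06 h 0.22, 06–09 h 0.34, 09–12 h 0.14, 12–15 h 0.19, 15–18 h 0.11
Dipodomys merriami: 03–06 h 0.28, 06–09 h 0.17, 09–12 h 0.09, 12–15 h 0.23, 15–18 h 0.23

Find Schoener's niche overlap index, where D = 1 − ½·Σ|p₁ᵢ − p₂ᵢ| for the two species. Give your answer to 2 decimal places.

Σ|p₁ᵢ − p₂ᵢ| = 0.06 + 0.17 + 0.05 + 0.04 + 0.12 = 0.44
D = 1 − ½ × 0.44 = 1 − 0.220 = 0.7800

0.78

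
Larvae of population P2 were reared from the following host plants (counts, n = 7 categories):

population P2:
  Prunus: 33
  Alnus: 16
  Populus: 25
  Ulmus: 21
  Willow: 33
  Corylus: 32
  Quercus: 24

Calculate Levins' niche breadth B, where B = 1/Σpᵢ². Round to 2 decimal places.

6.64

Proportions for population P2 (n=184): 33/184=0.1793, 16/184=0.0870, 25/184=0.1359, 21/184=0.1141, 33/184=0.1793, 32/184=0.1739, 24/184=0.1304
Σpᵢ² = 0.1793² + 0.0870² + 0.1359² + 0.1141² + 0.1793² + 0.1739² + 0.1304² = 0.032148 + 0.007569 + 0.018469 + 0.013019 + 0.032148 + 0.030241 + 0.017004 = 0.150598
B = 1 / 0.150598 = 6.6402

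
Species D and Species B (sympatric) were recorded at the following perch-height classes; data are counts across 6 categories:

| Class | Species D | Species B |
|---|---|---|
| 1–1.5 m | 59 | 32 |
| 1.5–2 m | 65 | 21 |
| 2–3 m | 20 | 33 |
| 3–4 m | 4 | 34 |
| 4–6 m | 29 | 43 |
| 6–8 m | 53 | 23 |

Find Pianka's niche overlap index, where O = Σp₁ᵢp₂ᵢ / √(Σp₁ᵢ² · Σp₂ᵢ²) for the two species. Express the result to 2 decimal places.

0.77

Proportions for Species D (n=230): 59/230=0.2565, 65/230=0.2826, 20/230=0.0870, 4/230=0.0174, 29/230=0.1261, 53/230=0.2304
Proportions for Species B (n=186): 32/186=0.1720, 21/186=0.1129, 33/186=0.1774, 34/186=0.1828, 43/186=0.2312, 23/186=0.1237
Σ p₁ᵢp₂ᵢ = 0.044118 + 0.031906 + 0.015434 + 0.003181 + 0.029154 + 0.028500 = 0.152293
Σp_1ᵢ² = 0.2565² + 0.2826² + 0.0870² + 0.0174² + 0.1261² + 0.2304² = 0.065792 + 0.079863 + 0.007569 + 0.000303 + 0.015901 + 0.053084 = 0.222512
Σp_2ᵢ² = 0.1720² + 0.1129² + 0.1774² + 0.1828² + 0.2312² + 0.1237² = 0.029584 + 0.012746 + 0.031471 + 0.033416 + 0.053453 + 0.015302 = 0.175972
O = 0.152293 / √(0.222512 × 0.175972) = 0.152293 / 0.1978785 = 0.7696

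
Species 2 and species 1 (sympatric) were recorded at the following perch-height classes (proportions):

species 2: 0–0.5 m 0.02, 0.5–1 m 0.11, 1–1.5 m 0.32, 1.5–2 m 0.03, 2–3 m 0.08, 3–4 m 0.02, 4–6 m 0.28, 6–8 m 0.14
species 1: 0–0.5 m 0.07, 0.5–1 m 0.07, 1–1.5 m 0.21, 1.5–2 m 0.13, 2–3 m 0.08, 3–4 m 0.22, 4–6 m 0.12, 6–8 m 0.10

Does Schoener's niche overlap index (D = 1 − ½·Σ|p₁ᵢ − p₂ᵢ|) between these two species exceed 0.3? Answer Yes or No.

Σ|p₁ᵢ − p₂ᵢ| = 0.05 + 0.04 + 0.11 + 0.10 + 0.00 + 0.20 + 0.16 + 0.04 = 0.70
D = 1 − ½ × 0.70 = 1 − 0.350 = 0.6500
D = 0.6500 > 0.3 → Yes.

Yes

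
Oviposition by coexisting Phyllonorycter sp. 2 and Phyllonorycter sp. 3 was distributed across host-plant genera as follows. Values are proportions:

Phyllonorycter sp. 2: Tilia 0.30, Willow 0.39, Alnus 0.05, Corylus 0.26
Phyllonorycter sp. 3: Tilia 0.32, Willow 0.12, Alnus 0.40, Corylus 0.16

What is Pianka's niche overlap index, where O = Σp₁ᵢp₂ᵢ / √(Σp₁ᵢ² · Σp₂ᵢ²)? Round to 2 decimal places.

Σ p₁ᵢp₂ᵢ = 0.0960 + 0.0468 + 0.0200 + 0.0416 = 0.2044
Σp_1ᵢ² = 0.30² + 0.39² + 0.05² + 0.26² = 0.0900 + 0.1521 + 0.0025 + 0.0676 = 0.3122
Σp_2ᵢ² = 0.32² + 0.12² + 0.40² + 0.16² = 0.1024 + 0.0144 + 0.1600 + 0.0256 = 0.3024
O = 0.2044 / √(0.3122 × 0.3024) = 0.2044 / 0.30726 = 0.6652

0.67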